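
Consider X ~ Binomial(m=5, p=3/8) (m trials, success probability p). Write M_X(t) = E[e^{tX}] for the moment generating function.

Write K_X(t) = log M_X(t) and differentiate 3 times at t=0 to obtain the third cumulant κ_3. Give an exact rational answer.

κ_3 = D^3[K](0) = 75/256

M_X(t) = (3*e^(t)/8 + 5/8)^5
K_X(t) = log M_X(t) = 5*log(3*e^(t)/8 + 5/8)
D^3[K](t) = (-225*e^(2*t) + 375*e^(t))/(27*e^(3*t) + 135*e^(2*t) + 225*e^(t) + 125)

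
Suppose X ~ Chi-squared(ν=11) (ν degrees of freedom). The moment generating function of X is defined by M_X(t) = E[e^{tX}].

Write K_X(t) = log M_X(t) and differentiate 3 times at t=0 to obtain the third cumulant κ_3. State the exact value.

M_X(t) = (1 - 2*t)^(-11/2)
K_X(t) = log M_X(t) = -11*log(1 - 2*t)/2
K′(t) = -11/(2*t - 1)
K′′(t) = 22/(4*t^2 - 4*t + 1)
K′′′(t) = -88/(8*t^3 - 12*t^2 + 6*t - 1)

κ_3 = K′′′(0) = 88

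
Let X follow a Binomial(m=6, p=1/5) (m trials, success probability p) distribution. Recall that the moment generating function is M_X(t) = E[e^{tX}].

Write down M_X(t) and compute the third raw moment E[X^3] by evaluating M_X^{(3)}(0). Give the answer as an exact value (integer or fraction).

E[X^3] = D^3[M](0) = 144/25

M_X(t) = (e^(t)/5 + 4/5)^6
D^3[M](t) = 216*e^(6*t)/15625 + 24*e^(5*t)/125 + 3072*e^(4*t)/3125 + 6912*e^(3*t)/3125 + 6144*e^(2*t)/3125 + 6144*e^(t)/15625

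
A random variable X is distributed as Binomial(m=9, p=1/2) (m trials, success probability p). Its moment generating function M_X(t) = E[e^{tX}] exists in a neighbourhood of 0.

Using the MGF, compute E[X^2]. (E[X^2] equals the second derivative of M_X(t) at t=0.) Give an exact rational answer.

E[X^2] = D^2[M](0) = 45/2

M_X(t) = (e^(t)/2 + 1/2)^9
D^2[M](t) = 81*e^(9*t)/512 + 9*e^(8*t)/8 + 441*e^(7*t)/128 + 189*e^(6*t)/32 + 1575*e^(5*t)/256 + 63*e^(4*t)/16 + 189*e^(3*t)/128 + 9*e^(2*t)/32 + 9*e^(t)/512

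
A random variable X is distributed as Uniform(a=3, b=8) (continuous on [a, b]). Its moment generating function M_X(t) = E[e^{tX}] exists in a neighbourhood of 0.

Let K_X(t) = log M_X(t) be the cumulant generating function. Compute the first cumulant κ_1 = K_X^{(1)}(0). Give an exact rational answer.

κ_1 = K^(1)(0) = 11/2

M_X(t) = (e^(8*t) - e^(3*t))/(5*t)
K_X(t) = log M_X(t) = -log(t) + log(e^(8*t) - e^(3*t)) - log(5)
K^(1)(t) = (8*t*e^(5*t) - 3*t - e^(5*t) + 1)/(t*e^(5*t) - t)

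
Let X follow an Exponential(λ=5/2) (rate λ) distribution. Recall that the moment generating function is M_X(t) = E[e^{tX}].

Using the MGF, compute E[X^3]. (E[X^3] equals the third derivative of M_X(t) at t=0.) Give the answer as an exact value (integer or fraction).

M_X(t) = 5/(2*(5/2 - t))
M′(t) = 10/(4*t^2 - 20*t + 25)
M′′(t) = -40/(8*t^3 - 60*t^2 + 150*t - 125)
M′′′(t) = 240/(16*t^4 - 160*t^3 + 600*t^2 - 1000*t + 625)

E[X^3] = M′′′(0) = 48/125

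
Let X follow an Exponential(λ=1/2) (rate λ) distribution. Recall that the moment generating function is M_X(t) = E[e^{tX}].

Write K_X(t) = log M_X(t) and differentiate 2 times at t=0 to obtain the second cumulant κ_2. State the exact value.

M_X(t) = 1/(2*(1/2 - t))
K_X(t) = log M_X(t) = -log(1/2 - t) - log(2)
dK/dt = -2/(2*t - 1)
d^2K/dt^2 = 4/(4*t^2 - 4*t + 1)

κ_2 = d^2K/dt^2 |_{t=0} = 4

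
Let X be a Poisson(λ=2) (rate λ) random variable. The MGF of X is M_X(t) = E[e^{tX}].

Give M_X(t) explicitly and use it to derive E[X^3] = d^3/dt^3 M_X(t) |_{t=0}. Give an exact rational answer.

M_X(t) = e^(2*e^(t) - 2)
D^3[M](t) = (8*e^(3*t)*e^(2*e^(t)) + 12*e^(2*t)*e^(2*e^(t)) + 2*e^(t)*e^(2*e^(t)))*e^(-2)

E[X^3] = D^3[M](0) = 22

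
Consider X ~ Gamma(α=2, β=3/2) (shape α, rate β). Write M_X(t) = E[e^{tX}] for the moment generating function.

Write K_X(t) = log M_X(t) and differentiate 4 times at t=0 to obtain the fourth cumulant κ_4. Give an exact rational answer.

κ_4 = D^4[K](0) = 64/27

M_X(t) = 9/(4*(3/2 - t)^2)
K_X(t) = log M_X(t) = -2*log(3/2 - t) - 2*log(2) + 2*log(3)
D^4[K](t) = 192/(16*t^4 - 96*t^3 + 216*t^2 - 216*t + 81)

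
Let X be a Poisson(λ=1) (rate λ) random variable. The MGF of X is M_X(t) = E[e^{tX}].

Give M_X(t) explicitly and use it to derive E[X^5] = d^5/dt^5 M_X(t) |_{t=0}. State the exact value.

M_X(t) = e^(e^(t) - 1)
M^(5)(t) = (e^(5*t)*e^(e^(t)) + 10*e^(4*t)*e^(e^(t)) + 25*e^(3*t)*e^(e^(t)) + 15*e^(2*t)*e^(e^(t)) + e^(t)*e^(e^(t)))*e^(-1)

E[X^5] = M^(5)(0) = 52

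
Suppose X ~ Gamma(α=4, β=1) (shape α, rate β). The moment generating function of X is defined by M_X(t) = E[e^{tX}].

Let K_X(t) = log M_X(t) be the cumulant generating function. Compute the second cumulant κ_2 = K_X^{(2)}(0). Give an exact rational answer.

M_X(t) = (1 - t)^(-4)
K_X(t) = log M_X(t) = -4*log(1 - t)
dK/dt = -4/(t - 1)
d^2K/dt^2 = 4/(t^2 - 2*t + 1)

κ_2 = d^2K/dt^2 |_{t=0} = 4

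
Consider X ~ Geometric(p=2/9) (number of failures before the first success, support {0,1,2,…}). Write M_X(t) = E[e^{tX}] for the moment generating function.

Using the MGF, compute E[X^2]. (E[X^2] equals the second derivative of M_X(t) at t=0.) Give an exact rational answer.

M_X(t) = 2/(9*(1 - 7*e^(t)/9))
dM/dt = 14*e^(t)/(49*e^(2*t) - 126*e^(t) + 81)
d^2M/dt^2 = (-98*e^(2*t) - 126*e^(t))/(343*e^(3*t) - 1323*e^(2*t) + 1701*e^(t) - 729)

E[X^2] = d^2M/dt^2 |_{t=0} = 28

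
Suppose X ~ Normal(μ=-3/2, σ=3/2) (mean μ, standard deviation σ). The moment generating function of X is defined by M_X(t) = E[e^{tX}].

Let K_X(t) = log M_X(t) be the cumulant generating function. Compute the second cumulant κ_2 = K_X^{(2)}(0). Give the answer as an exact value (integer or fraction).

κ_2 = d^2K/dt^2 |_{t=0} = 9/4

M_X(t) = e^(9*t^2/8 - 3*t/2)
K_X(t) = log M_X(t) = 9*t^2/8 - 3*t/2
dK/dt = 9*t/4 - 3/2
d^2K/dt^2 = 9/4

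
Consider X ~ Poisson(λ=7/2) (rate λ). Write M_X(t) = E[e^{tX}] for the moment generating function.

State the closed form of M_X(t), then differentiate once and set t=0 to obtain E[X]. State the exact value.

M_X(t) = e^(7*e^(t)/2 - 7/2)
dM/dt = 7*e^(-7/2)*e^(t)*e^(7*e^(t)/2)/2

E[X] = dM/dt |_{t=0} = 7/2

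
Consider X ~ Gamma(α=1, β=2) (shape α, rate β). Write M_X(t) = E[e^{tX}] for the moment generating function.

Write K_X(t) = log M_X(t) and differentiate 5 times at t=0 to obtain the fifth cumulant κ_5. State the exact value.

κ_5 = D^5[K](0) = 3/4

M_X(t) = 2/(2 - t)
K_X(t) = log M_X(t) = -log(2 - t) + log(2)
D^5[K](t) = -24/(t^5 - 10*t^4 + 40*t^3 - 80*t^2 + 80*t - 32)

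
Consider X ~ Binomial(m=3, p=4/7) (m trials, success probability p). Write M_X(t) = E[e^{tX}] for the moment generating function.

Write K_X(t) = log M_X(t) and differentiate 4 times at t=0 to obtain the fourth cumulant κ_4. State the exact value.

M_X(t) = (4*e^(t)/7 + 3/7)^3
K_X(t) = log M_X(t) = 3*log(4*e^(t)/7 + 3/7)
K′(t) = 12*e^(t)/(4*e^(t) + 3)
K′′(t) = 36*e^(t)/(16*e^(2*t) + 24*e^(t) + 9)
K′′′(t) = (-144*e^(2*t) + 108*e^(t))/(64*e^(3*t) + 144*e^(2*t) + 108*e^(t) + 27)
K′′′′(t) = (576*e^(3*t) - 1728*e^(2*t) + 324*e^(t))/(256*e^(4*t) + 768*e^(3*t) + 864*e^(2*t) + 432*e^(t) + 81)

κ_4 = K′′′′(0) = -828/2401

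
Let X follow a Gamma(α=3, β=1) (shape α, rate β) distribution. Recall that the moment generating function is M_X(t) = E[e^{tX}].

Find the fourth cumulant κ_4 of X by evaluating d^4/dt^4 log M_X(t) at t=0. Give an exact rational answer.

κ_4 = D^4[K](0) = 18

M_X(t) = (1 - t)^(-3)
K_X(t) = log M_X(t) = -3*log(1 - t)
D^4[K](t) = 18/(t^4 - 4*t^3 + 6*t^2 - 4*t + 1)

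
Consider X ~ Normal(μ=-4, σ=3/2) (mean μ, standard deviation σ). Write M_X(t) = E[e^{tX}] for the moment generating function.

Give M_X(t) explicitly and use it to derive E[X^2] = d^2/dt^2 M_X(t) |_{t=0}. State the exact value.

E[X^2] = d^2M/dt^2 |_{t=0} = 73/4

M_X(t) = e^(9*t^2/8 - 4*t)
dM/dt = 9*t*e^(-4*t)*e^(9*t^2/8)/4 - 4*e^(-4*t)*e^(9*t^2/8)
d^2M/dt^2 = (81*t^2*e^(9*t^2/8) - 288*t*e^(9*t^2/8) + 292*e^(9*t^2/8))*e^(-4*t)/16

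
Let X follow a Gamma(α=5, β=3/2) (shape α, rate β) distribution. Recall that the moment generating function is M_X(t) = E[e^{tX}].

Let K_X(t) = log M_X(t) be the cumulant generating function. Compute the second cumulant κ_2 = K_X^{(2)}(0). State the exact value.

κ_2 = K^(2)(0) = 20/9

M_X(t) = 243/(32*(3/2 - t)^5)
K_X(t) = log M_X(t) = -5*log(3/2 - t) - 5*log(2) + 5*log(3)
K^(2)(t) = 20/(4*t^2 - 12*t + 9)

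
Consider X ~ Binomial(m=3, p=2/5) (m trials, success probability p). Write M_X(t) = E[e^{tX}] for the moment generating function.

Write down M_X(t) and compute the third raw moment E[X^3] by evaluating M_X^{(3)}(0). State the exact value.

E[X^3] = D^3[M](0) = 558/125

M_X(t) = (2*e^(t)/5 + 3/5)^3
D^3[M](t) = 216*e^(3*t)/125 + 288*e^(2*t)/125 + 54*e^(t)/125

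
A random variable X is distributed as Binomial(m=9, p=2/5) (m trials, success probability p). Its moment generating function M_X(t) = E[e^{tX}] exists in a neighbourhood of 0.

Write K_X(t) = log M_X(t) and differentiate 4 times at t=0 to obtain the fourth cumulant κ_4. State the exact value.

M_X(t) = (2*e^(t)/5 + 3/5)^9
K_X(t) = log M_X(t) = 9*log(2*e^(t)/5 + 3/5)
K^(4)(t) = (216*e^(3*t) - 1296*e^(2*t) + 486*e^(t))/(16*e^(4*t) + 96*e^(3*t) + 216*e^(2*t) + 216*e^(t) + 81)

κ_4 = K^(4)(0) = -594/625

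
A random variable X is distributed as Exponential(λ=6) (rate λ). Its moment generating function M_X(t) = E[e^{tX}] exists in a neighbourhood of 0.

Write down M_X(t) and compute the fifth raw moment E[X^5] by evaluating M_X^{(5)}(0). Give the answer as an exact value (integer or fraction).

E[X^5] = d^5M/dt^5 |_{t=0} = 5/324

M_X(t) = 6/(6 - t)
dM/dt = 6/(t^2 - 12*t + 36)
d^2M/dt^2 = -12/(t^3 - 18*t^2 + 108*t - 216)
d^3M/dt^3 = 36/(t^4 - 24*t^3 + 216*t^2 - 864*t + 1296)
d^4M/dt^4 = -144/(t^5 - 30*t^4 + 360*t^3 - 2160*t^2 + 6480*t - 7776)
d^5M/dt^5 = 720/(t^6 - 36*t^5 + 540*t^4 - 4320*t^3 + 19440*t^2 - 46656*t + 46656)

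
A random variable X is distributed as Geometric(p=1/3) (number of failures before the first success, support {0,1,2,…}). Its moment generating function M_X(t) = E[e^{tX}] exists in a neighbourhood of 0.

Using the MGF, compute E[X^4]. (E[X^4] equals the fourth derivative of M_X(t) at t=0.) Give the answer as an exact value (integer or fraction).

M_X(t) = 1/(3*(1 - 2*e^(t)/3))
M′(t) = 2*e^(t)/(4*e^(2*t) - 12*e^(t) + 9)
M′′(t) = (-4*e^(2*t) - 6*e^(t))/(8*e^(3*t) - 36*e^(2*t) + 54*e^(t) - 27)
M′′′(t) = (8*e^(3*t) + 48*e^(2*t) + 18*e^(t))/(16*e^(4*t) - 96*e^(3*t) + 216*e^(2*t) - 216*e^(t) + 81)
M′′′′(t) = (-16*e^(4*t) - 264*e^(3*t) - 396*e^(2*t) - 54*e^(t))/(32*e^(5*t) - 240*e^(4*t) + 720*e^(3*t) - 1080*e^(2*t) + 810*e^(t) - 243)

E[X^4] = M′′′′(0) = 730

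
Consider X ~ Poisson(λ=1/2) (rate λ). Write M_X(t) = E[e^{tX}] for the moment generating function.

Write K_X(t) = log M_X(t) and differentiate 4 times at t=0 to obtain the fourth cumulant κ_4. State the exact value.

κ_4 = K′′′′(0) = 1/2

M_X(t) = e^(e^(t)/2 - 1/2)
K_X(t) = log M_X(t) = e^(t)/2 - 1/2
K′(t) = e^(t)/2
K′′(t) = e^(t)/2
K′′′(t) = e^(t)/2
K′′′′(t) = e^(t)/2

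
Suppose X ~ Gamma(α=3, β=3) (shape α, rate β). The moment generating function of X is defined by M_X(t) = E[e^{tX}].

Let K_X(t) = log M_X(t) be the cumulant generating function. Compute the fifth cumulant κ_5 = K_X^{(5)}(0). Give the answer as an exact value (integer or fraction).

κ_5 = D^5[K](0) = 8/27

M_X(t) = 27/(3 - t)^3
K_X(t) = log M_X(t) = -3*log(3 - t) + 3*log(3)
D^5[K](t) = -72/(t^5 - 15*t^4 + 90*t^3 - 270*t^2 + 405*t - 243)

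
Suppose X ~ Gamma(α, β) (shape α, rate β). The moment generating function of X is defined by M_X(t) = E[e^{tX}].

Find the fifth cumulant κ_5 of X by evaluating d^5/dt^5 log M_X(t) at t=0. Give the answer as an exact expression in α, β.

κ_5 = d^5K/dt^5 |_{t=0} = 24*α/β^5

M_X(t) = (β/(β - t))^α
K_X(t) = log M_X(t) = α*(log(β) - log(β - t))
dK/dt = -α/(-β + t)
d^2K/dt^2 = α/(β^2 - 2*β*t + t^2)
d^3K/dt^3 = -2*α/(-β^3 + 3*β^2*t - 3*β*t^2 + t^3)
d^4K/dt^4 = 6*α/(β^4 - 4*β^3*t + 6*β^2*t^2 - 4*β*t^3 + t^4)
d^5K/dt^5 = -24*α/(-β^5 + 5*β^4*t - 10*β^3*t^2 + 10*β^2*t^3 - 5*β*t^4 + t^5)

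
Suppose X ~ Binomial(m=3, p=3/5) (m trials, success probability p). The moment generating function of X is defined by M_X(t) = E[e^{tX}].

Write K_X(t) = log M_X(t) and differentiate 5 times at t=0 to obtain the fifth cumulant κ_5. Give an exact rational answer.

M_X(t) = (3*e^(t)/5 + 2/5)^3
K_X(t) = log M_X(t) = 3*log(3*e^(t)/5 + 2/5)
dK/dt = 9*e^(t)/(3*e^(t) + 2)
d^2K/dt^2 = 18*e^(t)/(9*e^(2*t) + 12*e^(t) + 4)
d^3K/dt^3 = (-54*e^(2*t) + 36*e^(t))/(27*e^(3*t) + 54*e^(2*t) + 36*e^(t) + 8)
d^4K/dt^4 = (162*e^(3*t) - 432*e^(2*t) + 72*e^(t))/(81*e^(4*t) + 216*e^(3*t) + 216*e^(2*t) + 96*e^(t) + 16)
d^5K/dt^5 = (-486*e^(4*t) + 3564*e^(3*t) - 2376*e^(2*t) + 144*e^(t))/(243*e^(5*t) + 810*e^(4*t) + 1080*e^(3*t) + 720*e^(2*t) + 240*e^(t) + 32)

κ_5 = d^5K/dt^5 |_{t=0} = 846/3125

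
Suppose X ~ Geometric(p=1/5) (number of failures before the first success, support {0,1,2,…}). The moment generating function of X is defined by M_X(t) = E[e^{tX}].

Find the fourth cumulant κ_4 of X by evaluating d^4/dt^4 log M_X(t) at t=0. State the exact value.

M_X(t) = 1/(5*(1 - 4*e^(t)/5))
K_X(t) = log M_X(t) = -log(1 - 4*e^(t)/5) - log(5)
K′(t) = -4*e^(t)/(4*e^(t) - 5)
K′′(t) = 20*e^(t)/(16*e^(2*t) - 40*e^(t) + 25)
K′′′(t) = (-80*e^(2*t) - 100*e^(t))/(64*e^(3*t) - 240*e^(2*t) + 300*e^(t) - 125)
K′′′′(t) = (320*e^(3*t) + 1600*e^(2*t) + 500*e^(t))/(256*e^(4*t) - 1280*e^(3*t) + 2400*e^(2*t) - 2000*e^(t) + 625)

κ_4 = K′′′′(0) = 2420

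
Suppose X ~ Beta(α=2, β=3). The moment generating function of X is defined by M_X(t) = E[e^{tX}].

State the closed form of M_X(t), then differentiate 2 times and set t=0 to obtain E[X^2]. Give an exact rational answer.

E[X^2] = M′′(0) = 1/5

M_X(t) = ₁F₁(2; 5; t)
M′(t) = 2*₁F₁(3; 6; t)/5
M′′(t) = ₁F₁(4; 7; t)/5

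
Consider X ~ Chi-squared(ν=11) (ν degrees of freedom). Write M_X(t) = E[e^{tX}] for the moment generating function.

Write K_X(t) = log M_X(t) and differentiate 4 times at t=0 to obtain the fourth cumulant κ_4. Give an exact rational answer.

M_X(t) = (1 - 2*t)^(-11/2)
K_X(t) = log M_X(t) = -11*log(1 - 2*t)/2
K′(t) = -11/(2*t - 1)
K′′(t) = 22/(4*t^2 - 4*t + 1)
K′′′(t) = -88/(8*t^3 - 12*t^2 + 6*t - 1)
K′′′′(t) = 528/(16*t^4 - 32*t^3 + 24*t^2 - 8*t + 1)

κ_4 = K′′′′(0) = 528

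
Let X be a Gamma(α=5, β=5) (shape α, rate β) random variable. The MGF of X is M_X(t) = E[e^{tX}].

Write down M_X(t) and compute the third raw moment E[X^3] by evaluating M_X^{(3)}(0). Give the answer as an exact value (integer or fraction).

E[X^3] = d^3M/dt^3 |_{t=0} = 42/25

M_X(t) = 3125/(5 - t)^5
dM/dt = 15625/(t^6 - 30*t^5 + 375*t^4 - 2500*t^3 + 9375*t^2 - 18750*t + 15625)
d^2M/dt^2 = -93750/(t^7 - 35*t^6 + 525*t^5 - 4375*t^4 + 21875*t^3 - 65625*t^2 + 109375*t - 78125)
d^3M/dt^3 = 656250/(t^8 - 40*t^7 + 700*t^6 - 7000*t^5 + 43750*t^4 - 175000*t^3 + 437500*t^2 - 625000*t + 390625)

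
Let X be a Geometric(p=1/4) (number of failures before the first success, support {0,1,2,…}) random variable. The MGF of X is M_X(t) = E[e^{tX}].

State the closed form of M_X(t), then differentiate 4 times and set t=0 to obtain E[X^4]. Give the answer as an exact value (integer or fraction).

E[X^4] = d^4M/dt^4 |_{t=0} = 3045

M_X(t) = 1/(4*(1 - 3*e^(t)/4))
dM/dt = 3*e^(t)/(9*e^(2*t) - 24*e^(t) + 16)
d^2M/dt^2 = (-9*e^(2*t) - 12*e^(t))/(27*e^(3*t) - 108*e^(2*t) + 144*e^(t) - 64)
d^3M/dt^3 = (27*e^(3*t) + 144*e^(2*t) + 48*e^(t))/(81*e^(4*t) - 432*e^(3*t) + 864*e^(2*t) - 768*e^(t) + 256)
d^4M/dt^4 = (-81*e^(4*t) - 1188*e^(3*t) - 1584*e^(2*t) - 192*e^(t))/(243*e^(5*t) - 1620*e^(4*t) + 4320*e^(3*t) - 5760*e^(2*t) + 3840*e^(t) - 1024)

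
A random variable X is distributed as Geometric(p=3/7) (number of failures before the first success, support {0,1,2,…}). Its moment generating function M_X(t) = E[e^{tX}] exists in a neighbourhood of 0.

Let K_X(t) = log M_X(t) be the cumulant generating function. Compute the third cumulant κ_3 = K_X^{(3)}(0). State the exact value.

M_X(t) = 3/(7*(1 - 4*e^(t)/7))
K_X(t) = log M_X(t) = -log(1 - 4*e^(t)/7) - log(7) + log(3)
K^(3)(t) = (-112*e^(2*t) - 196*e^(t))/(64*e^(3*t) - 336*e^(2*t) + 588*e^(t) - 343)

κ_3 = K^(3)(0) = 308/27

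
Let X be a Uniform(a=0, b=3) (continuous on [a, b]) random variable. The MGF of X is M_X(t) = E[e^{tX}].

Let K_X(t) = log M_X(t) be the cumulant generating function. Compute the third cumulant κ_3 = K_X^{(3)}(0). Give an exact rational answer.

M_X(t) = (e^(3*t) - 1)/(3*t)
K_X(t) = log M_X(t) = -log(t) + log(e^(3*t) - 1) - log(3)
D^3[K](t) = (27*t^3*e^(6*t) + 27*t^3*e^(3*t) - 2*e^(9*t) + 6*e^(6*t) - 6*e^(3*t) + 2)/(t^3*e^(9*t) - 3*t^3*e^(6*t) + 3*t^3*e^(3*t) - t^3)

κ_3 = D^3[K](0) = 0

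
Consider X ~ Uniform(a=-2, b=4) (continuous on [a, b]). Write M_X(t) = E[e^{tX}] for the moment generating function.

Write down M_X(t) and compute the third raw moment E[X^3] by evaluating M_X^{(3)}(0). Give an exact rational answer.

M_X(t) = (e^(4*t) - e^(-2*t))/(6*t)
M′(t) = (4*t*e^(6*t) + 2*t - e^(6*t) + 1)*e^(-2*t)/(6*t^2)
M′′(t) = (8*t^2*e^(6*t) - 2*t^2 - 4*t*e^(6*t) - 2*t + e^(6*t) - 1)*e^(-2*t)/(3*t^3)
M′′′(t) = (32*t^3*e^(6*t) + 4*t^3 - 24*t^2*e^(6*t) + 6*t^2 + 12*t*e^(6*t) + 6*t - 3*e^(6*t) + 3)*e^(-2*t)/(3*t^4)

E[X^3] = M′′′(0) = 10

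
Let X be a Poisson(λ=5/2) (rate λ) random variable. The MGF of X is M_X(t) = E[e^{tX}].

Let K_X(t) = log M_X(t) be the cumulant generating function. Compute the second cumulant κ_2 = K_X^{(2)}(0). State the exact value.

κ_2 = d^2K/dt^2 |_{t=0} = 5/2

M_X(t) = e^(5*e^(t)/2 - 5/2)
K_X(t) = log M_X(t) = 5*e^(t)/2 - 5/2
dK/dt = 5*e^(t)/2
d^2K/dt^2 = 5*e^(t)/2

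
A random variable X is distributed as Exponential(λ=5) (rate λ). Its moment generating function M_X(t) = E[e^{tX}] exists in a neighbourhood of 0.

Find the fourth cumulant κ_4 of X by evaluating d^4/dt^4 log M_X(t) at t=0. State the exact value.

M_X(t) = 5/(5 - t)
K_X(t) = log M_X(t) = -log(5 - t) + log(5)
D^4[K](t) = 6/(t^4 - 20*t^3 + 150*t^2 - 500*t + 625)

κ_4 = D^4[K](0) = 6/625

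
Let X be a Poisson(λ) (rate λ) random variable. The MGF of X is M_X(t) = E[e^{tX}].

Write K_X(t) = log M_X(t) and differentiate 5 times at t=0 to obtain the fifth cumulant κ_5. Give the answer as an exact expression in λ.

M_X(t) = e^(λ*(e^(t) - 1))
K_X(t) = log M_X(t) = λ*(e^(t) - 1)
dK/dt = λ*e^(t)
d^2K/dt^2 = λ*e^(t)
d^3K/dt^3 = λ*e^(t)
d^4K/dt^4 = λ*e^(t)
d^5K/dt^5 = λ*e^(t)

κ_5 = d^5K/dt^5 |_{t=0} = λ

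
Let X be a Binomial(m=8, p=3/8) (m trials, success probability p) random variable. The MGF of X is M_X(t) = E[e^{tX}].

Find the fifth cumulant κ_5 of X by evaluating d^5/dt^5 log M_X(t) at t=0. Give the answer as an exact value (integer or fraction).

M_X(t) = (3*e^(t)/8 + 5/8)^8
K_X(t) = log M_X(t) = 8*log(3*e^(t)/8 + 5/8)
K′(t) = 24*e^(t)/(3*e^(t) + 5)
K′′(t) = 120*e^(t)/(9*e^(2*t) + 30*e^(t) + 25)
K′′′(t) = (-360*e^(2*t) + 600*e^(t))/(27*e^(3*t) + 135*e^(2*t) + 225*e^(t) + 125)
K′′′′(t) = (1080*e^(3*t) - 7200*e^(2*t) + 3000*e^(t))/(81*e^(4*t) + 540*e^(3*t) + 1350*e^(2*t) + 1500*e^(t) + 625)
K′′′′′(t) = (-3240*e^(4*t) + 59400*e^(3*t) - 99000*e^(2*t) + 15000*e^(t))/(243*e^(5*t) + 2025*e^(4*t) + 6750*e^(3*t) + 11250*e^(2*t) + 9375*e^(t) + 3125)

κ_5 = K′′′′′(0) = -435/512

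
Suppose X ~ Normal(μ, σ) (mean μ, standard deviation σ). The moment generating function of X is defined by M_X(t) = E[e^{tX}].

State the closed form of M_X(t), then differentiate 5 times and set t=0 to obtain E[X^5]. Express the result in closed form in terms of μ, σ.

M_X(t) = e^(μ*t + σ^2*t^2/2)
M′(t) = μ*e^(μ*t)*e^(σ^2*t^2/2) + σ^2*t*e^(μ*t)*e^(σ^2*t^2/2)
M′′(t) = μ^2*e^(μ*t)*e^(σ^2*t^2/2) + 2*μ*σ^2*t*e^(μ*t)*e^(σ^2*t^2/2) + σ^4*t^2*e^(μ*t)*e^(σ^2*t^2/2) + σ^2*e^(μ*t)*e^(σ^2*t^2/2)

E[X^5] = M′′′′′(0) = μ*(μ^4 + 10*μ^2*σ^2 + 15*σ^4)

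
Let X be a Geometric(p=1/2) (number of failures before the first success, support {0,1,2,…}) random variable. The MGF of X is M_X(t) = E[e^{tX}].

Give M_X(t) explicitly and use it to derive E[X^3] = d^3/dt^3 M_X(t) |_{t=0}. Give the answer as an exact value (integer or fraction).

E[X^3] = d^3M/dt^3 |_{t=0} = 13

M_X(t) = 1/(2*(1 - e^(t)/2))
dM/dt = e^(t)/(e^(2*t) - 4*e^(t) + 4)
d^2M/dt^2 = (-e^(2*t) - 2*e^(t))/(e^(3*t) - 6*e^(2*t) + 12*e^(t) - 8)
d^3M/dt^3 = (e^(3*t) + 8*e^(2*t) + 4*e^(t))/(e^(4*t) - 8*e^(3*t) + 24*e^(2*t) - 32*e^(t) + 16)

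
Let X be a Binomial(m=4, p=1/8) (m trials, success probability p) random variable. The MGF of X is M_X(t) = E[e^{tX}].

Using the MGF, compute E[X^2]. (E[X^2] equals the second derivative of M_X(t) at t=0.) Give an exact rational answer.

E[X^2] = M′′(0) = 11/16

M_X(t) = (e^(t)/8 + 7/8)^4
M′(t) = e^(4*t)/1024 + 21*e^(3*t)/1024 + 147*e^(2*t)/1024 + 343*e^(t)/1024
M′′(t) = e^(4*t)/256 + 63*e^(3*t)/1024 + 147*e^(2*t)/512 + 343*e^(t)/1024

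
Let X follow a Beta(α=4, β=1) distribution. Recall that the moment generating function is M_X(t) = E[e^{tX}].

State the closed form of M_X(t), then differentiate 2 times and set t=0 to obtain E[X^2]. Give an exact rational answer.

M_X(t) = ₁F₁(4; 5; t)
dM/dt = 4*₁F₁(5; 6; t)/5
d^2M/dt^2 = 2*₁F₁(6; 7; t)/3

E[X^2] = d^2M/dt^2 |_{t=0} = 2/3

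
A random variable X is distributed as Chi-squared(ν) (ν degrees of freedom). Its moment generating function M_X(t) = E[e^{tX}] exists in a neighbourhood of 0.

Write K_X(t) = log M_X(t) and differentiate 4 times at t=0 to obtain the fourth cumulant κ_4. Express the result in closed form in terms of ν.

κ_4 = K′′′′(0) = 48*ν

M_X(t) = (1 - 2*t)^(-ν/2)
K_X(t) = log M_X(t) = -ν*log(1 - 2*t)/2
K′(t) = -ν/(2*t - 1)
K′′(t) = 2*ν/(4*t^2 - 4*t + 1)
K′′′(t) = -8*ν/(8*t^3 - 12*t^2 + 6*t - 1)
K′′′′(t) = 48*ν/(16*t^4 - 32*t^3 + 24*t^2 - 8*t + 1)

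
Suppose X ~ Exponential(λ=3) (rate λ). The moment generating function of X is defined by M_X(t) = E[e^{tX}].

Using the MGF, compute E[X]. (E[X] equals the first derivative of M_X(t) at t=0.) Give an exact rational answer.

E[X] = M^(1)(0) = 1/3

M_X(t) = 3/(3 - t)
M^(1)(t) = 3/(t^2 - 6*t + 9)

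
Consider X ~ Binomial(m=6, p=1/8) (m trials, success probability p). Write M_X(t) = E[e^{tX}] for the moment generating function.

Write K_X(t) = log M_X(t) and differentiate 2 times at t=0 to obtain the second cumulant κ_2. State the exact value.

κ_2 = d^2K/dt^2 |_{t=0} = 21/32

M_X(t) = (e^(t)/8 + 7/8)^6
K_X(t) = log M_X(t) = 6*log(e^(t)/8 + 7/8)
dK/dt = 6*e^(t)/(e^(t) + 7)
d^2K/dt^2 = 42*e^(t)/(e^(2*t) + 14*e^(t) + 49)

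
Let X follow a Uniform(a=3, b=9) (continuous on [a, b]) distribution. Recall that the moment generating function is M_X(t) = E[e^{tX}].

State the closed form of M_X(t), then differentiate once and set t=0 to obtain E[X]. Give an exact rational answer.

E[X] = M′(0) = 6

M_X(t) = (e^(9*t) - e^(3*t))/(6*t)
M′(t) = (9*t*e^(9*t) - 3*t*e^(3*t) - e^(9*t) + e^(3*t))/(6*t^2)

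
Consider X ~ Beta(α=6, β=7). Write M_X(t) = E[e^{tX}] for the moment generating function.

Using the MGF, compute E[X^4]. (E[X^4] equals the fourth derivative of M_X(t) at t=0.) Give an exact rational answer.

M_X(t) = ₁F₁(6; 13; t)
M^(4)(t) = 9*₁F₁(10; 17; t)/130

E[X^4] = M^(4)(0) = 9/130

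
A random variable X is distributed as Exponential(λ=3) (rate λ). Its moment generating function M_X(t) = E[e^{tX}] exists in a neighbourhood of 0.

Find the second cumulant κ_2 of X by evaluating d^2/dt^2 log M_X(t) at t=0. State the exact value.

κ_2 = d^2K/dt^2 |_{t=0} = 1/9

M_X(t) = 3/(3 - t)
K_X(t) = log M_X(t) = -log(3 - t) + log(3)
dK/dt = -1/(t - 3)
d^2K/dt^2 = 1/(t^2 - 6*t + 9)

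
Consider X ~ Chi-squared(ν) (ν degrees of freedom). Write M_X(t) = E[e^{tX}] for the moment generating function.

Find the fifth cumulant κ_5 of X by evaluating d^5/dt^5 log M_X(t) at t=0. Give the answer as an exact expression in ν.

κ_5 = d^5K/dt^5 |_{t=0} = 384*ν

M_X(t) = (1 - 2*t)^(-ν/2)
K_X(t) = log M_X(t) = -ν*log(1 - 2*t)/2
dK/dt = -ν/(2*t - 1)
d^2K/dt^2 = 2*ν/(4*t^2 - 4*t + 1)
d^3K/dt^3 = -8*ν/(8*t^3 - 12*t^2 + 6*t - 1)
d^4K/dt^4 = 48*ν/(16*t^4 - 32*t^3 + 24*t^2 - 8*t + 1)
d^5K/dt^5 = -384*ν/(32*t^5 - 80*t^4 + 80*t^3 - 40*t^2 + 10*t - 1)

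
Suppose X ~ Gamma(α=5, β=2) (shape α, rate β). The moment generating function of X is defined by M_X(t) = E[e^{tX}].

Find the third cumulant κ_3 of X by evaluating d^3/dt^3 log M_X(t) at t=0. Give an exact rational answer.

κ_3 = D^3[K](0) = 5/4

M_X(t) = 32/(2 - t)^5
K_X(t) = log M_X(t) = -5*log(2 - t) + 5*log(2)
D^3[K](t) = -10/(t^3 - 6*t^2 + 12*t - 8)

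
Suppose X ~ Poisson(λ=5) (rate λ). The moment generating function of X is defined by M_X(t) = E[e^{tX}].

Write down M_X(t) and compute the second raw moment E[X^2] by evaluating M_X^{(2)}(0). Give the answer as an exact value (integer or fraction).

E[X^2] = M^(2)(0) = 30

M_X(t) = e^(5*e^(t) - 5)
M^(2)(t) = (25*e^(2*t)*e^(5*e^(t)) + 5*e^(t)*e^(5*e^(t)))*e^(-5)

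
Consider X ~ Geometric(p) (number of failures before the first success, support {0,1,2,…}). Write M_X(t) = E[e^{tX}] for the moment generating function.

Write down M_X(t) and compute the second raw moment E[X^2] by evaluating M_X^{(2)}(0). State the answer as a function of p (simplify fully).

M_X(t) = p/(-(1 - p)*e^(t) + 1)
dM/dt = (-p^2*e^(t) + p*e^(t))/(p^2*e^(2*t) - 2*p*e^(2*t) + 2*p*e^(t) + e^(2*t) - 2*e^(t) + 1)

E[X^2] = d^2M/dt^2 |_{t=0} = 1 - 3/p + 2/p^2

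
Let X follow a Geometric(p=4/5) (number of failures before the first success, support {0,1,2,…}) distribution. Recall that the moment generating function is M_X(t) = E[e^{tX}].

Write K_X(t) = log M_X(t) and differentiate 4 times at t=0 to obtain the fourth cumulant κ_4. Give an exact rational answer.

κ_4 = K′′′′(0) = 115/128

M_X(t) = 4/(5*(1 - e^(t)/5))
K_X(t) = log M_X(t) = -log(1 - e^(t)/5) - log(5) + 2*log(2)
K′(t) = -e^(t)/(e^(t) - 5)
K′′(t) = 5*e^(t)/(e^(2*t) - 10*e^(t) + 25)
K′′′(t) = (-5*e^(2*t) - 25*e^(t))/(e^(3*t) - 15*e^(2*t) + 75*e^(t) - 125)
K′′′′(t) = (5*e^(3*t) + 100*e^(2*t) + 125*e^(t))/(e^(4*t) - 20*e^(3*t) + 150*e^(2*t) - 500*e^(t) + 625)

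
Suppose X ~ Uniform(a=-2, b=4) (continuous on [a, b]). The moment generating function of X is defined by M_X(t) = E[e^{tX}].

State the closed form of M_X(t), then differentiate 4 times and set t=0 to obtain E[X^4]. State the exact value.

M_X(t) = (e^(4*t) - e^(-2*t))/(6*t)
M^(4)(t) = (128*t^4*e^(6*t) - 8*t^4 - 128*t^3*e^(6*t) - 16*t^3 + 96*t^2*e^(6*t) - 24*t^2 - 48*t*e^(6*t) - 24*t + 12*e^(6*t) - 12)*e^(-2*t)/(3*t^5)

E[X^4] = M^(4)(0) = 176/5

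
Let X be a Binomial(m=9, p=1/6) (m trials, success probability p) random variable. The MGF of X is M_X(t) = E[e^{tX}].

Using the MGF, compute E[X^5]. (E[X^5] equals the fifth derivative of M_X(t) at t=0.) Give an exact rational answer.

E[X^5] = D^5[M](0) = 1036/9

M_X(t) = (e^(t)/6 + 5/6)^9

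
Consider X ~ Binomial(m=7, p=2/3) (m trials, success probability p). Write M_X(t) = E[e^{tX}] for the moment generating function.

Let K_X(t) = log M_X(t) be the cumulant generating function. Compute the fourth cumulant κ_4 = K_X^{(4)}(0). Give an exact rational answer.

M_X(t) = (2*e^(t)/3 + 1/3)^7
K_X(t) = log M_X(t) = 7*log(2*e^(t)/3 + 1/3)
D^4[K](t) = (56*e^(3*t) - 112*e^(2*t) + 14*e^(t))/(16*e^(4*t) + 32*e^(3*t) + 24*e^(2*t) + 8*e^(t) + 1)

κ_4 = D^4[K](0) = -14/27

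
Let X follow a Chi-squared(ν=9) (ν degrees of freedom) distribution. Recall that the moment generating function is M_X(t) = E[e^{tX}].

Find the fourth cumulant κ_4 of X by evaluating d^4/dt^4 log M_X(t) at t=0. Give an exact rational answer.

κ_4 = K′′′′(0) = 432

M_X(t) = (1 - 2*t)^(-9/2)
K_X(t) = log M_X(t) = -9*log(1 - 2*t)/2
K′(t) = -9/(2*t - 1)
K′′(t) = 18/(4*t^2 - 4*t + 1)
K′′′(t) = -72/(8*t^3 - 12*t^2 + 6*t - 1)
K′′′′(t) = 432/(16*t^4 - 32*t^3 + 24*t^2 - 8*t + 1)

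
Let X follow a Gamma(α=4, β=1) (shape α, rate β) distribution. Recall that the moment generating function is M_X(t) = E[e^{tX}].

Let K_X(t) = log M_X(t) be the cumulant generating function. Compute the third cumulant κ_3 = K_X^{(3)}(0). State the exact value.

κ_3 = d^3K/dt^3 |_{t=0} = 8

M_X(t) = (1 - t)^(-4)
K_X(t) = log M_X(t) = -4*log(1 - t)
dK/dt = -4/(t - 1)
d^2K/dt^2 = 4/(t^2 - 2*t + 1)
d^3K/dt^3 = -8/(t^3 - 3*t^2 + 3*t - 1)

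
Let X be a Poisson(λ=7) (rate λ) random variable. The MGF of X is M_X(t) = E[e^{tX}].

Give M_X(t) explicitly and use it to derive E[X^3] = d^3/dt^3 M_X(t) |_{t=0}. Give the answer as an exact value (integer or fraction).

M_X(t) = e^(7*e^(t) - 7)
M^(3)(t) = (343*e^(3*t)*e^(7*e^(t)) + 147*e^(2*t)*e^(7*e^(t)) + 7*e^(t)*e^(7*e^(t)))*e^(-7)

E[X^3] = M^(3)(0) = 497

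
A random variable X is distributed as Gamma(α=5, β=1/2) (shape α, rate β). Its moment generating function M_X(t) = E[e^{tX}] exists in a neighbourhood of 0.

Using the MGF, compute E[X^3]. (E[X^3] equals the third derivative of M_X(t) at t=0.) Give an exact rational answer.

M_X(t) = 1/(32*(1/2 - t)^5)
dM/dt = 10/(64*t^6 - 192*t^5 + 240*t^4 - 160*t^3 + 60*t^2 - 12*t + 1)
d^2M/dt^2 = -120/(128*t^7 - 448*t^6 + 672*t^5 - 560*t^4 + 280*t^3 - 84*t^2 + 14*t - 1)
d^3M/dt^3 = 1680/(256*t^8 - 1024*t^7 + 1792*t^6 - 1792*t^5 + 1120*t^4 - 448*t^3 + 112*t^2 - 16*t + 1)

E[X^3] = d^3M/dt^3 |_{t=0} = 1680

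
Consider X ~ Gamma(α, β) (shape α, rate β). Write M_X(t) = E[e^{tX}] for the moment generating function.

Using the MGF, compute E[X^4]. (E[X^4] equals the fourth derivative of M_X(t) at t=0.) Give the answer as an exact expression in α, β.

M_X(t) = (β/(β - t))^α
dM/dt = -α*β^α*(1/(β - t))^α/(-β + t)
d^2M/dt^2 = (α^2*β^α*(1/(β - t))^α + α*β^α*(1/(β - t))^α)/(β^2 - 2*β*t + t^2)
d^3M/dt^3 = (-α^3*β^α*(1/(β - t))^α - 3*α^2*β^α*(1/(β - t))^α - 2*α*β^α*(1/(β - t))^α)/(-β^3 + 3*β^2*t - 3*β*t^2 + t^3)
d^4M/dt^4 = (α^4*β^α*(1/(β - t))^α + 6*α^3*β^α*(1/(β - t))^α + 11*α^2*β^α*(1/(β - t))^α + 6*α*β^α*(1/(β - t))^α)/(β^4 - 4*β^3*t + 6*β^2*t^2 - 4*β*t^3 + t^4)

E[X^4] = d^4M/dt^4 |_{t=0} = α*(α^3 + 6*α^2 + 11*α + 6)/β^4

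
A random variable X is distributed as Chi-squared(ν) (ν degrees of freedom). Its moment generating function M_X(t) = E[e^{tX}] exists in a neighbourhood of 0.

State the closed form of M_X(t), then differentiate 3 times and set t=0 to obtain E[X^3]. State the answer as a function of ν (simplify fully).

M_X(t) = (1 - 2*t)^(-ν/2)
D^3[M](t) = (-ν^3 - 6*ν^2 - 8*ν)/(8*t^3*(1 - 2*t)^(ν/2) - 12*t^2*(1 - 2*t)^(ν/2) + 6*t*(1 - 2*t)^(ν/2) - (1 - 2*t)^(ν/2))

E[X^3] = D^3[M](0) = ν*(ν^2 + 6*ν + 8)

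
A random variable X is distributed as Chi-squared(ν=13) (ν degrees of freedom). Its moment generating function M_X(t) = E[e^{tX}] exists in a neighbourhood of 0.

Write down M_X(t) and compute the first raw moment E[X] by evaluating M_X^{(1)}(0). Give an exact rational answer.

M_X(t) = (1 - 2*t)^(-13/2)
M′(t) = -13/(128*t^7*√(1 - 2*t) - 448*t^6*√(1 - 2*t) + 672*t^5*√(1 - 2*t) - 560*t^4*√(1 - 2*t) + 280*t^3*√(1 - 2*t) - 84*t^2*√(1 - 2*t) + 14*t*√(1 - 2*t) - √(1 - 2*t))

E[X] = M′(0) = 13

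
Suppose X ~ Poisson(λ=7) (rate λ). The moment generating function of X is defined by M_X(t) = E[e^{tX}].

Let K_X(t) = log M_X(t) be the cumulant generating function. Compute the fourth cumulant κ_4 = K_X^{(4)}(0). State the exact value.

M_X(t) = e^(7*e^(t) - 7)
K_X(t) = log M_X(t) = 7*e^(t) - 7
dK/dt = 7*e^(t)
d^2K/dt^2 = 7*e^(t)
d^3K/dt^3 = 7*e^(t)
d^4K/dt^4 = 7*e^(t)

κ_4 = d^4K/dt^4 |_{t=0} = 7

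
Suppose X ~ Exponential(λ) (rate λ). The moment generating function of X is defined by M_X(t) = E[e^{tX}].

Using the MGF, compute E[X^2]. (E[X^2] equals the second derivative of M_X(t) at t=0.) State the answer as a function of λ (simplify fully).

M_X(t) = λ/(λ - t)
M′(t) = λ/(λ^2 - 2*λ*t + t^2)
M′′(t) = -2*λ/(-λ^3 + 3*λ^2*t - 3*λ*t^2 + t^3)

E[X^2] = M′′(0) = 2/λ^2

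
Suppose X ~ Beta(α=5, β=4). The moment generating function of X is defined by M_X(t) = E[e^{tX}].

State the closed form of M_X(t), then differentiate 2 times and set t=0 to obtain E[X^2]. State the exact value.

E[X^2] = M^(2)(0) = 1/3

M_X(t) = ₁F₁(5; 9; t)
M^(2)(t) = ₁F₁(7; 11; t)/3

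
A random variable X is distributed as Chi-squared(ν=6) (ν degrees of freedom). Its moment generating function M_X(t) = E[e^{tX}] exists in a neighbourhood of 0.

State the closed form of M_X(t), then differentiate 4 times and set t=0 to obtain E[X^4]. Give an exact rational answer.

E[X^4] = D^4[M](0) = 5760

M_X(t) = (1 - 2*t)^(-3)
D^4[M](t) = -5760/(128*t^7 - 448*t^6 + 672*t^5 - 560*t^4 + 280*t^3 - 84*t^2 + 14*t - 1)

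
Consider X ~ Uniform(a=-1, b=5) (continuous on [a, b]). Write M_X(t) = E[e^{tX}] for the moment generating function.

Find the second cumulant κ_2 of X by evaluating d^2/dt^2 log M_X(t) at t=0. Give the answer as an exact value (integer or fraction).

M_X(t) = (e^(5*t) - e^(-t))/(6*t)
K_X(t) = log M_X(t) = -log(t) + log(e^(5*t) - e^(-t)) - log(6)
K′(t) = (5*t*e^(6*t) + t - e^(6*t) + 1)/(t*e^(6*t) - t)
K′′(t) = (-36*t^2*e^(6*t) + e^(12*t) - 2*e^(6*t) + 1)/(t^2*e^(12*t) - 2*t^2*e^(6*t) + t^2)

κ_2 = K′′(0) = 3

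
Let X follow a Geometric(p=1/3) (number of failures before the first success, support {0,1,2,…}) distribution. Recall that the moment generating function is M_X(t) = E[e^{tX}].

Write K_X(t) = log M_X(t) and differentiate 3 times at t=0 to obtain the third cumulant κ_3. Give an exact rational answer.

M_X(t) = 1/(3*(1 - 2*e^(t)/3))
K_X(t) = log M_X(t) = -log(1 - 2*e^(t)/3) - log(3)
D^3[K](t) = (-12*e^(2*t) - 18*e^(t))/(8*e^(3*t) - 36*e^(2*t) + 54*e^(t) - 27)

κ_3 = D^3[K](0) = 30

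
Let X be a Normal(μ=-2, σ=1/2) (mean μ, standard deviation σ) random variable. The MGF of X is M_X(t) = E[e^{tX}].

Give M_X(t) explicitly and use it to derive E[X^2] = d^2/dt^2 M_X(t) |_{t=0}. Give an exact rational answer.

M_X(t) = e^(t^2/8 - 2*t)
dM/dt = t*e^(-2*t)*e^(t^2/8)/4 - 2*e^(-2*t)*e^(t^2/8)
d^2M/dt^2 = (t^2*e^(t^2/8) - 16*t*e^(t^2/8) + 68*e^(t^2/8))*e^(-2*t)/16

E[X^2] = d^2M/dt^2 |_{t=0} = 17/4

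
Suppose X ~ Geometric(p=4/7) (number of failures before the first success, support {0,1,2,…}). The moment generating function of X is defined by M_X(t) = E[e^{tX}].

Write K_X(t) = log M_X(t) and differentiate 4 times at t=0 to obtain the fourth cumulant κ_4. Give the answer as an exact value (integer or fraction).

κ_4 = D^4[K](0) = 1491/128

M_X(t) = 4/(7*(1 - 3*e^(t)/7))
K_X(t) = log M_X(t) = -log(1 - 3*e^(t)/7) - log(7) + 2*log(2)
D^4[K](t) = (189*e^(3*t) + 1764*e^(2*t) + 1029*e^(t))/(81*e^(4*t) - 756*e^(3*t) + 2646*e^(2*t) - 4116*e^(t) + 2401)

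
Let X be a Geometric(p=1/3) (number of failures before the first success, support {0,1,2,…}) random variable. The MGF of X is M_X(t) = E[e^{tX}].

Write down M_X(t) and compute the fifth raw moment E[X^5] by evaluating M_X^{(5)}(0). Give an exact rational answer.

E[X^5] = M′′′′′(0) = 9002

M_X(t) = 1/(3*(1 - 2*e^(t)/3))
M′(t) = 2*e^(t)/(4*e^(2*t) - 12*e^(t) + 9)
M′′(t) = (-4*e^(2*t) - 6*e^(t))/(8*e^(3*t) - 36*e^(2*t) + 54*e^(t) - 27)
M′′′(t) = (8*e^(3*t) + 48*e^(2*t) + 18*e^(t))/(16*e^(4*t) - 96*e^(3*t) + 216*e^(2*t) - 216*e^(t) + 81)
M′′′′(t) = (-16*e^(4*t) - 264*e^(3*t) - 396*e^(2*t) - 54*e^(t))/(32*e^(5*t) - 240*e^(4*t) + 720*e^(3*t) - 1080*e^(2*t) + 810*e^(t) - 243)
M′′′′′(t) = (32*e^(5*t) + 1248*e^(4*t) + 4752*e^(3*t) + 2808*e^(2*t) + 162*e^(t))/(64*e^(6*t) - 576*e^(5*t) + 2160*e^(4*t) - 4320*e^(3*t) + 4860*e^(2*t) - 2916*e^(t) + 729)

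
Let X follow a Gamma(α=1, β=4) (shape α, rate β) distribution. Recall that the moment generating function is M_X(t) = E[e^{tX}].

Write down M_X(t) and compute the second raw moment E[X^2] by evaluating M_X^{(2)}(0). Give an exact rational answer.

M_X(t) = 4/(4 - t)
M′(t) = 4/(t^2 - 8*t + 16)
M′′(t) = -8/(t^3 - 12*t^2 + 48*t - 64)

E[X^2] = M′′(0) = 1/8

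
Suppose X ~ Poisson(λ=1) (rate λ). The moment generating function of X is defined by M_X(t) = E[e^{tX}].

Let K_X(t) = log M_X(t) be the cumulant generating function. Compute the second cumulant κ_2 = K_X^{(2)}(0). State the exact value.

κ_2 = D^2[K](0) = 1

M_X(t) = e^(e^(t) - 1)
K_X(t) = log M_X(t) = e^(t) - 1
D^2[K](t) = e^(t)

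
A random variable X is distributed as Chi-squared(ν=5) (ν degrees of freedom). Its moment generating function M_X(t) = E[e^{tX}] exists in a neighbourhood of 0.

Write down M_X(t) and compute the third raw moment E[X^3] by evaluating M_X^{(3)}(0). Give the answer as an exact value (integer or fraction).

E[X^3] = d^3M/dt^3 |_{t=0} = 315

M_X(t) = (1 - 2*t)^(-5/2)
dM/dt = -5/(8*t^3*√(1 - 2*t) - 12*t^2*√(1 - 2*t) + 6*t*√(1 - 2*t) - √(1 - 2*t))
d^2M/dt^2 = 35/(16*t^4*√(1 - 2*t) - 32*t^3*√(1 - 2*t) + 24*t^2*√(1 - 2*t) - 8*t*√(1 - 2*t) + √(1 - 2*t))
d^3M/dt^3 = -315/(32*t^5*√(1 - 2*t) - 80*t^4*√(1 - 2*t) + 80*t^3*√(1 - 2*t) - 40*t^2*√(1 - 2*t) + 10*t*√(1 - 2*t) - √(1 - 2*t))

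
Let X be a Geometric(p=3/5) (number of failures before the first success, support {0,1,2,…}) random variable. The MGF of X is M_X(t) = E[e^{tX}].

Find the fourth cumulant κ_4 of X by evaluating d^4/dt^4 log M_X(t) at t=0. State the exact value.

M_X(t) = 3/(5*(1 - 2*e^(t)/5))
K_X(t) = log M_X(t) = -log(1 - 2*e^(t)/5) - log(5) + log(3)
D^4[K](t) = (40*e^(3*t) + 400*e^(2*t) + 250*e^(t))/(16*e^(4*t) - 160*e^(3*t) + 600*e^(2*t) - 1000*e^(t) + 625)

κ_4 = D^4[K](0) = 230/27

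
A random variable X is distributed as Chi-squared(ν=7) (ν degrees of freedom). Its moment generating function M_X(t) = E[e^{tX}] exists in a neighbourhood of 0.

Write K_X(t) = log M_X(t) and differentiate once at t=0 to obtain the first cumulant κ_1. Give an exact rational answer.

κ_1 = D[K](0) = 7

M_X(t) = (1 - 2*t)^(-7/2)
K_X(t) = log M_X(t) = -7*log(1 - 2*t)/2
D[K](t) = -7/(2*t - 1)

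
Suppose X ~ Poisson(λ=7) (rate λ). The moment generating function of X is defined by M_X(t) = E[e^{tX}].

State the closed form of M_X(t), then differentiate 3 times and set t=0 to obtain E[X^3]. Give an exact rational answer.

E[X^3] = d^3M/dt^3 |_{t=0} = 497

M_X(t) = e^(7*e^(t) - 7)
dM/dt = 7*e^(-7)*e^(t)*e^(7*e^(t))
d^2M/dt^2 = (49*e^(2*t)*e^(7*e^(t)) + 7*e^(t)*e^(7*e^(t)))*e^(-7)
d^3M/dt^3 = (343*e^(3*t)*e^(7*e^(t)) + 147*e^(2*t)*e^(7*e^(t)) + 7*e^(t)*e^(7*e^(t)))*e^(-7)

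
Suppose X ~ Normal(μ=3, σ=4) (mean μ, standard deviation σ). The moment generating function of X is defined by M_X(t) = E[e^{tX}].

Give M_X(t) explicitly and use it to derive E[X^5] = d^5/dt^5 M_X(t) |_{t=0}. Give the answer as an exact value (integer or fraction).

M_X(t) = e^(8*t^2 + 3*t)

E[X^5] = D^5[M](0) = 16083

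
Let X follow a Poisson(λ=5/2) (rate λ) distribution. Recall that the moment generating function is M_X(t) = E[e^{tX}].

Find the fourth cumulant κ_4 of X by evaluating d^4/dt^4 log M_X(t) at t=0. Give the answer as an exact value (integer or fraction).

M_X(t) = e^(5*e^(t)/2 - 5/2)
K_X(t) = log M_X(t) = 5*e^(t)/2 - 5/2
D^4[K](t) = 5*e^(t)/2

κ_4 = D^4[K](0) = 5/2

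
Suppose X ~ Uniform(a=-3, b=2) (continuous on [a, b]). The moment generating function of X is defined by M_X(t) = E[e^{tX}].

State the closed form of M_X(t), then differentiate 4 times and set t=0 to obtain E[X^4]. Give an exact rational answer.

E[X^4] = D^4[M](0) = 11

M_X(t) = (e^(2*t) - e^(-3*t))/(5*t)
D^4[M](t) = (16*t^4*e^(5*t) - 81*t^4 - 32*t^3*e^(5*t) - 108*t^3 + 48*t^2*e^(5*t) - 108*t^2 - 48*t*e^(5*t) - 72*t + 24*e^(5*t) - 24)*e^(-3*t)/(5*t^5)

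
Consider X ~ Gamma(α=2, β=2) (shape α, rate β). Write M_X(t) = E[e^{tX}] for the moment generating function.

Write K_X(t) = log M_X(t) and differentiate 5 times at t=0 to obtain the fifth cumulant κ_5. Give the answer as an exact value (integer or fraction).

κ_5 = D^5[K](0) = 3/2

M_X(t) = 4/(2 - t)^2
K_X(t) = log M_X(t) = -2*log(2 - t) + 2*log(2)
D^5[K](t) = -48/(t^5 - 10*t^4 + 40*t^3 - 80*t^2 + 80*t - 32)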